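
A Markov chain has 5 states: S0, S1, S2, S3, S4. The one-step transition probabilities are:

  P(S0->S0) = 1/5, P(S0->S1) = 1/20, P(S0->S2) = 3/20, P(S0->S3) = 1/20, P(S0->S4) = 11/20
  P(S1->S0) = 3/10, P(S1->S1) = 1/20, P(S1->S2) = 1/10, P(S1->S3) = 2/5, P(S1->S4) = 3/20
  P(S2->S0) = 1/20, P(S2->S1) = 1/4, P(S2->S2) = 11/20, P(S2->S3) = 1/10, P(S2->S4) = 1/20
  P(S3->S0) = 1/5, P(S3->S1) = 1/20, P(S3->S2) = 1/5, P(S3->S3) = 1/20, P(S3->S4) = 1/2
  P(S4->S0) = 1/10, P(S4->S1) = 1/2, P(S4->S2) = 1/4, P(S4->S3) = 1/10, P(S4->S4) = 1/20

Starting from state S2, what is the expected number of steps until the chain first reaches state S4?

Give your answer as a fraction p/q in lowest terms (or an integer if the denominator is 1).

Let h_i = expected steps to first reach S4 from state i.
Boundary: h_S4 = 0.
First-step equations for the other states:
  h_S0 = 1 + 1/5*h_S0 + 1/20*h_S1 + 3/20*h_S2 + 1/20*h_S3 + 11/20*h_S4
  h_S1 = 1 + 3/10*h_S0 + 1/20*h_S1 + 1/10*h_S2 + 2/5*h_S3 + 3/20*h_S4
  h_S2 = 1 + 1/20*h_S0 + 1/4*h_S1 + 11/20*h_S2 + 1/10*h_S3 + 1/20*h_S4
  h_S3 = 1 + 1/5*h_S0 + 1/20*h_S1 + 1/5*h_S2 + 1/20*h_S3 + 1/2*h_S4

Substituting h_S4 = 0 and rearranging gives the linear system (I - Q) h = 1:
  [4/5, -1/20, -3/20, -1/20] . (h_S0, h_S1, h_S2, h_S3) = 1
  [-3/10, 19/20, -1/10, -2/5] . (h_S0, h_S1, h_S2, h_S3) = 1
  [-1/20, -1/4, 9/20, -1/10] . (h_S0, h_S1, h_S2, h_S3) = 1
  [-1/5, -1/20, -1/5, 19/20] . (h_S0, h_S1, h_S2, h_S3) = 1

Solving yields:
  h_S0 = 96640/36747
  h_S1 = 133940/36747
  h_S2 = 190400/36747
  h_S3 = 106160/36747

Starting state is S2, so the expected hitting time is h_S2 = 190400/36747.

Answer: 190400/36747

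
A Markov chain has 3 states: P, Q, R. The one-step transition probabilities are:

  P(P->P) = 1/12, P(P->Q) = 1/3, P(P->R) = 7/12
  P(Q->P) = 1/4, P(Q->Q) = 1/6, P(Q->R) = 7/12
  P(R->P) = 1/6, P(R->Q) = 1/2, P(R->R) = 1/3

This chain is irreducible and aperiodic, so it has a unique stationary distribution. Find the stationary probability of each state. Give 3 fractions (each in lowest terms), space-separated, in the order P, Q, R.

The stationary distribution satisfies pi = pi * P, i.e.:
  pi_P = 1/12*pi_P + 1/4*pi_Q + 1/6*pi_R
  pi_Q = 1/3*pi_P + 1/6*pi_Q + 1/2*pi_R
  pi_R = 7/12*pi_P + 7/12*pi_Q + 1/3*pi_R
with normalization: pi_P + pi_Q + pi_R = 1.

Using the first 2 balance equations plus normalization, the linear system A*pi = b is:
  [-11/12, 1/4, 1/6] . pi = 0
  [1/3, -5/6, 1/2] . pi = 0
  [1, 1, 1] . pi = 1

Solving yields:
  pi_P = 19/105
  pi_Q = 37/105
  pi_R = 7/15

Verification (pi * P):
  19/105*1/12 + 37/105*1/4 + 7/15*1/6 = 19/105 = pi_P  (ok)
  19/105*1/3 + 37/105*1/6 + 7/15*1/2 = 37/105 = pi_Q  (ok)
  19/105*7/12 + 37/105*7/12 + 7/15*1/3 = 7/15 = pi_R  (ok)

Answer: 19/105 37/105 7/15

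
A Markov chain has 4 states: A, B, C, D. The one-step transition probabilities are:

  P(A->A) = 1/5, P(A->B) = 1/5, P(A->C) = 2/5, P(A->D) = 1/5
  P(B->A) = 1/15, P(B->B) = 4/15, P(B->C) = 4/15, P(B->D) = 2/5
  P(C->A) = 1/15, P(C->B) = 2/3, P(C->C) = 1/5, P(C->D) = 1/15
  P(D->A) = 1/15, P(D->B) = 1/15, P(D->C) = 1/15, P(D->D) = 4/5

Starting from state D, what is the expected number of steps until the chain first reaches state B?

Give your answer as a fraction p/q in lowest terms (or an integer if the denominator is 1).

Let h_i = expected steps to first reach B from state i.
Boundary: h_B = 0.
First-step equations for the other states:
  h_A = 1 + 1/5*h_A + 1/5*h_B + 2/5*h_C + 1/5*h_D
  h_C = 1 + 1/15*h_A + 2/3*h_B + 1/5*h_C + 1/15*h_D
  h_D = 1 + 1/15*h_A + 1/15*h_B + 1/15*h_C + 4/5*h_D

Substituting h_B = 0 and rearranging gives the linear system (I - Q) h = 1:
  [4/5, -2/5, -1/5] . (h_A, h_C, h_D) = 1
  [-1/15, 4/5, -1/15] . (h_A, h_C, h_D) = 1
  [-1/15, -1/15, 1/5] . (h_A, h_C, h_D) = 1

Solving yields:
  h_A = 70/17
  h_C = 260/119
  h_D = 845/119

Starting state is D, so the expected hitting time is h_D = 845/119.

Answer: 845/119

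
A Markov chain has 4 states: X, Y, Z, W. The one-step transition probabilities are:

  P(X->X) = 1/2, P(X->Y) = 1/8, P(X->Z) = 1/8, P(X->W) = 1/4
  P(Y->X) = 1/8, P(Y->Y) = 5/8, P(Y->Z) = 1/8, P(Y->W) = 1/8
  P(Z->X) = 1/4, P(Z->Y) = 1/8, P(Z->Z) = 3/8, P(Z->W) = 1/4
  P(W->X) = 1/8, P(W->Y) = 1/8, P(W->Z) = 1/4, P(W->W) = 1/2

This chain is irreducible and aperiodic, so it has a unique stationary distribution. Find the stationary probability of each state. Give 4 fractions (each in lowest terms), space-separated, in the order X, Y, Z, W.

Answer: 35/144 1/4 31/144 7/24

Derivation:
The stationary distribution satisfies pi = pi * P, i.e.:
  pi_X = 1/2*pi_X + 1/8*pi_Y + 1/4*pi_Z + 1/8*pi_W
  pi_Y = 1/8*pi_X + 5/8*pi_Y + 1/8*pi_Z + 1/8*pi_W
  pi_Z = 1/8*pi_X + 1/8*pi_Y + 3/8*pi_Z + 1/4*pi_W
  pi_W = 1/4*pi_X + 1/8*pi_Y + 1/4*pi_Z + 1/2*pi_W
with normalization: pi_X + pi_Y + pi_Z + pi_W = 1.

Using the first 3 balance equations plus normalization, the linear system A*pi = b is:
  [-1/2, 1/8, 1/4, 1/8] . pi = 0
  [1/8, -3/8, 1/8, 1/8] . pi = 0
  [1/8, 1/8, -5/8, 1/4] . pi = 0
  [1, 1, 1, 1] . pi = 1

Solving yields:
  pi_X = 35/144
  pi_Y = 1/4
  pi_Z = 31/144
  pi_W = 7/24

Verification (pi * P):
  35/144*1/2 + 1/4*1/8 + 31/144*1/4 + 7/24*1/8 = 35/144 = pi_X  (ok)
  35/144*1/8 + 1/4*5/8 + 31/144*1/8 + 7/24*1/8 = 1/4 = pi_Y  (ok)
  35/144*1/8 + 1/4*1/8 + 31/144*3/8 + 7/24*1/4 = 31/144 = pi_Z  (ok)
  35/144*1/4 + 1/4*1/8 + 31/144*1/4 + 7/24*1/2 = 7/24 = pi_W  (ok)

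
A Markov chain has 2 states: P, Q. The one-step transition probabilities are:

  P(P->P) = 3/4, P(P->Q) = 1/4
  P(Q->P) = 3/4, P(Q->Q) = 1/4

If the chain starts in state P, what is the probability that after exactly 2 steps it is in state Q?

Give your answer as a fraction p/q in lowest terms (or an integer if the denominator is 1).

Computing P^2 by repeated multiplication:
P^1 =
  P: [3/4, 1/4]
  Q: [3/4, 1/4]
P^2 =
  P: [3/4, 1/4]
  Q: [3/4, 1/4]

(P^2)[P -> Q] = 1/4

Answer: 1/4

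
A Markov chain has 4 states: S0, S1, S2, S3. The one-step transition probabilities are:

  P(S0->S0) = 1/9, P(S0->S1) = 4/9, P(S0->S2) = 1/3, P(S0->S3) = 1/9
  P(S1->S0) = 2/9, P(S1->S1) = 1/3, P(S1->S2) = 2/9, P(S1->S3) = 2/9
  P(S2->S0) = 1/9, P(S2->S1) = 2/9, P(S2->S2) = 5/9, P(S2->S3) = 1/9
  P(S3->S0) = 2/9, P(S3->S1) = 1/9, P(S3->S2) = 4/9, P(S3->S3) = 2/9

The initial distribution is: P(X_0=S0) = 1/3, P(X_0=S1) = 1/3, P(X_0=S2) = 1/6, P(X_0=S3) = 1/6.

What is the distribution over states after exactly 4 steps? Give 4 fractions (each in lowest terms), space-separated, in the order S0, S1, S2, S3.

Propagating the distribution step by step (d_{t+1} = d_t * P):
d_0 = (S0=1/3, S1=1/3, S2=1/6, S3=1/6)
  d_1[S0] = 1/3*1/9 + 1/3*2/9 + 1/6*1/9 + 1/6*2/9 = 1/6
  d_1[S1] = 1/3*4/9 + 1/3*1/3 + 1/6*2/9 + 1/6*1/9 = 17/54
  d_1[S2] = 1/3*1/3 + 1/3*2/9 + 1/6*5/9 + 1/6*4/9 = 19/54
  d_1[S3] = 1/3*1/9 + 1/3*2/9 + 1/6*1/9 + 1/6*2/9 = 1/6
d_1 = (S0=1/6, S1=17/54, S2=19/54, S3=1/6)
  d_2[S0] = 1/6*1/9 + 17/54*2/9 + 19/54*1/9 + 1/6*2/9 = 40/243
  d_2[S1] = 1/6*4/9 + 17/54*1/3 + 19/54*2/9 + 1/6*1/9 = 67/243
  d_2[S2] = 1/6*1/3 + 17/54*2/9 + 19/54*5/9 + 1/6*4/9 = 32/81
  d_2[S3] = 1/6*1/9 + 17/54*2/9 + 19/54*1/9 + 1/6*2/9 = 40/243
d_2 = (S0=40/243, S1=67/243, S2=32/81, S3=40/243)
  d_3[S0] = 40/243*1/9 + 67/243*2/9 + 32/81*1/9 + 40/243*2/9 = 350/2187
  d_3[S1] = 40/243*4/9 + 67/243*1/3 + 32/81*2/9 + 40/243*1/9 = 593/2187
  d_3[S2] = 40/243*1/3 + 67/243*2/9 + 32/81*5/9 + 40/243*4/9 = 298/729
  d_3[S3] = 40/243*1/9 + 67/243*2/9 + 32/81*1/9 + 40/243*2/9 = 350/2187
d_3 = (S0=350/2187, S1=593/2187, S2=298/729, S3=350/2187)
  d_4[S0] = 350/2187*1/9 + 593/2187*2/9 + 298/729*1/9 + 350/2187*2/9 = 3130/19683
  d_4[S1] = 350/2187*4/9 + 593/2187*1/3 + 298/729*2/9 + 350/2187*1/9 = 5317/19683
  d_4[S2] = 350/2187*1/3 + 593/2187*2/9 + 298/729*5/9 + 350/2187*4/9 = 2702/6561
  d_4[S3] = 350/2187*1/9 + 593/2187*2/9 + 298/729*1/9 + 350/2187*2/9 = 3130/19683
d_4 = (S0=3130/19683, S1=5317/19683, S2=2702/6561, S3=3130/19683)

Answer: 3130/19683 5317/19683 2702/6561 3130/19683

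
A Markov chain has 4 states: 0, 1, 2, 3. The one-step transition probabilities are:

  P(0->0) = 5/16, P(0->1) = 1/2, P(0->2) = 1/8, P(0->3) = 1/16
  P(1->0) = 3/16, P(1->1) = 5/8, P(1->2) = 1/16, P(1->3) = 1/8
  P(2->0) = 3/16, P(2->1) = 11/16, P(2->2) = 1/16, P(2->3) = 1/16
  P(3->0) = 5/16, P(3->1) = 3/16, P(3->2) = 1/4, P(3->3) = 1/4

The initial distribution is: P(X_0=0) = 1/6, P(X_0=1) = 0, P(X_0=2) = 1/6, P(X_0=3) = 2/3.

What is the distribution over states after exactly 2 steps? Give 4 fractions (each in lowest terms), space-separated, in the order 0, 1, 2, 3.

Answer: 95/384 797/1536 89/768 181/1536

Derivation:
Propagating the distribution step by step (d_{t+1} = d_t * P):
d_0 = (0=1/6, 1=0, 2=1/6, 3=2/3)
  d_1[0] = 1/6*5/16 + 0*3/16 + 1/6*3/16 + 2/3*5/16 = 7/24
  d_1[1] = 1/6*1/2 + 0*5/8 + 1/6*11/16 + 2/3*3/16 = 31/96
  d_1[2] = 1/6*1/8 + 0*1/16 + 1/6*1/16 + 2/3*1/4 = 19/96
  d_1[3] = 1/6*1/16 + 0*1/8 + 1/6*1/16 + 2/3*1/4 = 3/16
d_1 = (0=7/24, 1=31/96, 2=19/96, 3=3/16)
  d_2[0] = 7/24*5/16 + 31/96*3/16 + 19/96*3/16 + 3/16*5/16 = 95/384
  d_2[1] = 7/24*1/2 + 31/96*5/8 + 19/96*11/16 + 3/16*3/16 = 797/1536
  d_2[2] = 7/24*1/8 + 31/96*1/16 + 19/96*1/16 + 3/16*1/4 = 89/768
  d_2[3] = 7/24*1/16 + 31/96*1/8 + 19/96*1/16 + 3/16*1/4 = 181/1536
d_2 = (0=95/384, 1=797/1536, 2=89/768, 3=181/1536)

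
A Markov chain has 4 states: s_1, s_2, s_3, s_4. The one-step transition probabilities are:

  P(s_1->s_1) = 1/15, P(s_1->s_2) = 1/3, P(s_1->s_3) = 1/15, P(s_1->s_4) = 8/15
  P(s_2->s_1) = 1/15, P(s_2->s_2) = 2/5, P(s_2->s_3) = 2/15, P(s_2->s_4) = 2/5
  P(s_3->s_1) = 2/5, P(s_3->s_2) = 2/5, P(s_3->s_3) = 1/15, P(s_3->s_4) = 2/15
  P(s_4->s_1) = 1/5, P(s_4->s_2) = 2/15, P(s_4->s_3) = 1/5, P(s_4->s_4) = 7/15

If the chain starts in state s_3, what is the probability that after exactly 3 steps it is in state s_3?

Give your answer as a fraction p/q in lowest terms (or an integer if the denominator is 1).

Answer: 167/1125

Derivation:
Computing P^3 by repeated multiplication:
P^1 =
  s_1: [1/15, 1/3, 1/15, 8/15]
  s_2: [1/15, 2/5, 2/15, 2/5]
  s_3: [2/5, 2/5, 1/15, 2/15]
  s_4: [1/5, 2/15, 1/5, 7/15]
P^2 =
  s_1: [4/25, 19/75, 4/25, 32/75]
  s_2: [37/225, 13/45, 11/75, 2/5]
  s_3: [8/75, 76/225, 1/9, 4/9]
  s_4: [44/225, 59/225, 31/225, 91/225]
P^3 =
  s_1: [199/1125, 62/225, 158/1125, 458/1125]
  s_2: [38/225, 953/3375, 94/675, 1382/3375]
  s_3: [22/135, 926/3375, 167/1125, 466/1125]
  s_4: [562/3375, 314/1125, 466/3375, 281/675]

(P^3)[s_3 -> s_3] = 167/1125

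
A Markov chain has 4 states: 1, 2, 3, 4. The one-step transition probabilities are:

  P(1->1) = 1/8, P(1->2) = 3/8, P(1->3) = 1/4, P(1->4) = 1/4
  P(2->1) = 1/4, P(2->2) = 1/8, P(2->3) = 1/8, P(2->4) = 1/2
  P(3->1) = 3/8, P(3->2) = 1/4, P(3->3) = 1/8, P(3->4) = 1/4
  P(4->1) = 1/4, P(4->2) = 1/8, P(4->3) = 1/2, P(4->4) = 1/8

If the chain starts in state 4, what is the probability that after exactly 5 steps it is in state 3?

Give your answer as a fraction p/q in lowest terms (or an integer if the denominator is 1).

Computing P^5 by repeated multiplication:
P^1 =
  1: [1/8, 3/8, 1/4, 1/4]
  2: [1/4, 1/8, 1/8, 1/2]
  3: [3/8, 1/4, 1/8, 1/4]
  4: [1/4, 1/8, 1/2, 1/8]
P^2 =
  1: [17/64, 3/16, 15/64, 5/16]
  2: [15/64, 13/64, 11/32, 7/32]
  3: [7/32, 15/64, 17/64, 9/32]
  4: [9/32, 1/4, 13/64, 17/64]
P^3 =
  1: [63/256, 113/512, 141/512, 33/128]
  2: [135/512, 29/128, 121/512, 35/128]
  3: [131/512, 109/512, 33/128, 35/128]
  4: [123/512, 113/512, 133/512, 143/512]
P^4 =
  1: [1039/4096, 905/4096, 517/2048, 559/2048]
  2: [505/2048, 903/4096, 1067/4096, 279/1024]
  3: [1025/4096, 453/2048, 1063/4096, 551/2048]
  4: [517/2048, 891/4096, 133/512, 1107/4096]
P^5 =
  1: [8187/32768, 901/4096, 8489/32768, 2221/8192]
  2: [8249/32768, 7183/32768, 4227/16384, 4441/16384]
  3: [4115/16384, 7209/32768, 8427/32768, 4451/16384]
  4: [4111/16384, 1807/8192, 8451/32768, 8867/32768]

(P^5)[4 -> 3] = 8451/32768

Answer: 8451/32768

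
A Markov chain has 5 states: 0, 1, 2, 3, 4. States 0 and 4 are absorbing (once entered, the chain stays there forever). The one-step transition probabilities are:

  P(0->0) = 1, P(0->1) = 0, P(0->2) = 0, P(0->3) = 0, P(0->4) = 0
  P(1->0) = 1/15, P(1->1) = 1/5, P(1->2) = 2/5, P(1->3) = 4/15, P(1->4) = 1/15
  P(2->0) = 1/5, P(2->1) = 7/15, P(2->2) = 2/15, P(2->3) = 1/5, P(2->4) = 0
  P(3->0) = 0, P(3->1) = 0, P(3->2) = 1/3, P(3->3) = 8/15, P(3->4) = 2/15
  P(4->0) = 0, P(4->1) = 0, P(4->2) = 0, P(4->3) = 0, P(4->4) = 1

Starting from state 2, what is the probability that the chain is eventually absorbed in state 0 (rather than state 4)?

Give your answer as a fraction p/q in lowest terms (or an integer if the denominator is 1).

Answer: 301/478

Derivation:
Let a_i = P(absorbed in 0 | start in state i).
Boundary conditions: a_0 = 1, a_4 = 0.
For each transient state i, a_i = sum_j P(i->j) * a_j:
  a_1 = 1/15*a_0 + 1/5*a_1 + 2/5*a_2 + 4/15*a_3 + 1/15*a_4
  a_2 = 1/5*a_0 + 7/15*a_1 + 2/15*a_2 + 1/5*a_3 + 0*a_4
  a_3 = 0*a_0 + 0*a_1 + 1/3*a_2 + 8/15*a_3 + 2/15*a_4

Substituting a_0 = 1 and a_4 = 0, rearrange to (I - Q) a = r where r[i] = P(i -> 0):
  [4/5, -2/5, -4/15] . (a_1, a_2, a_3) = 1/15
  [-7/15, 13/15, -1/5] . (a_1, a_2, a_3) = 1/5
  [0, -1/3, 7/15] . (a_1, a_2, a_3) = 0

Solving yields:
  a_1 = 131/239
  a_2 = 301/478
  a_3 = 215/478

Starting state is 2, so the absorption probability is a_2 = 301/478.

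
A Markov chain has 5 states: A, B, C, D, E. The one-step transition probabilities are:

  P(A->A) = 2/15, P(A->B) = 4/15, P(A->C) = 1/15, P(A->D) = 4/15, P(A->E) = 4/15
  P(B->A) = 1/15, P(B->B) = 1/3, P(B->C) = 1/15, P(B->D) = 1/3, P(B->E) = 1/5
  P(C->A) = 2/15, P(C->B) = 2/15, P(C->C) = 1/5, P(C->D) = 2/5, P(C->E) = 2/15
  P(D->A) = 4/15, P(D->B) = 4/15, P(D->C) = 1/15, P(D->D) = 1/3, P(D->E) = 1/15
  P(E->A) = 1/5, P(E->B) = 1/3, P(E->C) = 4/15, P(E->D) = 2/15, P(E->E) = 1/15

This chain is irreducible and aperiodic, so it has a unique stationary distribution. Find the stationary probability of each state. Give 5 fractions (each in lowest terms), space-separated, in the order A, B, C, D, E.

The stationary distribution satisfies pi = pi * P, i.e.:
  pi_A = 2/15*pi_A + 1/15*pi_B + 2/15*pi_C + 4/15*pi_D + 1/5*pi_E
  pi_B = 4/15*pi_A + 1/3*pi_B + 2/15*pi_C + 4/15*pi_D + 1/3*pi_E
  pi_C = 1/15*pi_A + 1/15*pi_B + 1/5*pi_C + 1/15*pi_D + 4/15*pi_E
  pi_D = 4/15*pi_A + 1/3*pi_B + 2/5*pi_C + 1/3*pi_D + 2/15*pi_E
  pi_E = 4/15*pi_A + 1/5*pi_B + 2/15*pi_C + 1/15*pi_D + 1/15*pi_E
with normalization: pi_A + pi_B + pi_C + pi_D + pi_E = 1.

Using the first 4 balance equations plus normalization, the linear system A*pi = b is:
  [-13/15, 1/15, 2/15, 4/15, 1/5] . pi = 0
  [4/15, -2/3, 2/15, 4/15, 1/3] . pi = 0
  [1/15, 1/15, -4/5, 1/15, 4/15] . pi = 0
  [4/15, 1/3, 2/5, -2/3, 2/15] . pi = 0
  [1, 1, 1, 1, 1] . pi = 1

Solving yields:
  pi_A = 7614/46319
  pi_B = 12982/46319
  pi_C = 5105/46319
  pi_D = 1072/3563
  pi_E = 514/3563

Verification (pi * P):
  7614/46319*2/15 + 12982/46319*1/15 + 5105/46319*2/15 + 1072/3563*4/15 + 514/3563*1/5 = 7614/46319 = pi_A  (ok)
  7614/46319*4/15 + 12982/46319*1/3 + 5105/46319*2/15 + 1072/3563*4/15 + 514/3563*1/3 = 12982/46319 = pi_B  (ok)
  7614/46319*1/15 + 12982/46319*1/15 + 5105/46319*1/5 + 1072/3563*1/15 + 514/3563*4/15 = 5105/46319 = pi_C  (ok)
  7614/46319*4/15 + 12982/46319*1/3 + 5105/46319*2/5 + 1072/3563*1/3 + 514/3563*2/15 = 1072/3563 = pi_D  (ok)
  7614/46319*4/15 + 12982/46319*1/5 + 5105/46319*2/15 + 1072/3563*1/15 + 514/3563*1/15 = 514/3563 = pi_E  (ok)

Answer: 7614/46319 12982/46319 5105/46319 1072/3563 514/3563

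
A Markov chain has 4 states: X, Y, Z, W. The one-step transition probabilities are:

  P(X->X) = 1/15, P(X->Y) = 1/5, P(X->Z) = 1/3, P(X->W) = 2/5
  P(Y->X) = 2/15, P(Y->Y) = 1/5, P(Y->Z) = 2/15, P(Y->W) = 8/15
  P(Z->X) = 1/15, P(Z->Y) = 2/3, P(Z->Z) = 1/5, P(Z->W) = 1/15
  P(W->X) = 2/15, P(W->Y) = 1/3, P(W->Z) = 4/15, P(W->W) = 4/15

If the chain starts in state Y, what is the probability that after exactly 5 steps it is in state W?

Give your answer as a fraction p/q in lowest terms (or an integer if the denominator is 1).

Answer: 250966/759375

Derivation:
Computing P^5 by repeated multiplication:
P^1 =
  X: [1/15, 1/5, 1/3, 2/5]
  Y: [2/15, 1/5, 2/15, 8/15]
  Z: [1/15, 2/3, 1/5, 1/15]
  W: [2/15, 1/3, 4/15, 4/15]
P^2 =
  X: [8/75, 92/225, 2/9, 59/225]
  Y: [26/225, 1/3, 6/25, 14/45]
  Z: [26/225, 68/225, 38/225, 31/75]
  W: [8/75, 9/25, 16/75, 8/25]
P^3 =
  X: [376/3375, 127/375, 46/225, 1166/3375]
  Y: [74/675, 1193/3375, 722/3375, 218/675]
  Z: [386/3375, 1127/3375, 752/3375, 74/225]
  W: [14/125, 77/225, 238/1125, 376/1125]
P^4 =
  X: [5684/50625, 17287/50625, 436/2025, 16754/50625]
  Y: [1886/16875, 17359/50625, 10762/50625, 16846/50625]
  Z: [5612/50625, 17609/50625, 2176/10125, 204/625]
  W: [1886/16875, 1931/5625, 134/625, 5578/16875]
P^5 =
  X: [28222/253125, 261683/759375, 32542/151875, 250316/759375]
  Y: [16966/151875, 3221/9375, 54226/253125, 250966/759375]
  Z: [84758/759375, 261083/759375, 162014/759375, 16768/50625]
  W: [28246/253125, 87107/253125, 54182/253125, 16718/50625]

(P^5)[Y -> W] = 250966/759375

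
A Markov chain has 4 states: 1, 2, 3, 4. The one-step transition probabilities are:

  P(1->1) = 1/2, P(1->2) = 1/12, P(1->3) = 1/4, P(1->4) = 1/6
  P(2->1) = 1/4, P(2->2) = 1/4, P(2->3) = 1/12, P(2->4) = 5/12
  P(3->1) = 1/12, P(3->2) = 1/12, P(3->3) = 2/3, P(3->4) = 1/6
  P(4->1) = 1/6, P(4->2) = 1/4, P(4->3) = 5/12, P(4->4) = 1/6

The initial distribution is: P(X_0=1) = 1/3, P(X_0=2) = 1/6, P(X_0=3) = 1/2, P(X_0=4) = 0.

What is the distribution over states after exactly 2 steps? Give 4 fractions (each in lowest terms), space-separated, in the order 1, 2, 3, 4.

Answer: 193/864 59/432 385/864 7/36

Derivation:
Propagating the distribution step by step (d_{t+1} = d_t * P):
d_0 = (1=1/3, 2=1/6, 3=1/2, 4=0)
  d_1[1] = 1/3*1/2 + 1/6*1/4 + 1/2*1/12 + 0*1/6 = 1/4
  d_1[2] = 1/3*1/12 + 1/6*1/4 + 1/2*1/12 + 0*1/4 = 1/9
  d_1[3] = 1/3*1/4 + 1/6*1/12 + 1/2*2/3 + 0*5/12 = 31/72
  d_1[4] = 1/3*1/6 + 1/6*5/12 + 1/2*1/6 + 0*1/6 = 5/24
d_1 = (1=1/4, 2=1/9, 3=31/72, 4=5/24)
  d_2[1] = 1/4*1/2 + 1/9*1/4 + 31/72*1/12 + 5/24*1/6 = 193/864
  d_2[2] = 1/4*1/12 + 1/9*1/4 + 31/72*1/12 + 5/24*1/4 = 59/432
  d_2[3] = 1/4*1/4 + 1/9*1/12 + 31/72*2/3 + 5/24*5/12 = 385/864
  d_2[4] = 1/4*1/6 + 1/9*5/12 + 31/72*1/6 + 5/24*1/6 = 7/36
d_2 = (1=193/864, 2=59/432, 3=385/864, 4=7/36)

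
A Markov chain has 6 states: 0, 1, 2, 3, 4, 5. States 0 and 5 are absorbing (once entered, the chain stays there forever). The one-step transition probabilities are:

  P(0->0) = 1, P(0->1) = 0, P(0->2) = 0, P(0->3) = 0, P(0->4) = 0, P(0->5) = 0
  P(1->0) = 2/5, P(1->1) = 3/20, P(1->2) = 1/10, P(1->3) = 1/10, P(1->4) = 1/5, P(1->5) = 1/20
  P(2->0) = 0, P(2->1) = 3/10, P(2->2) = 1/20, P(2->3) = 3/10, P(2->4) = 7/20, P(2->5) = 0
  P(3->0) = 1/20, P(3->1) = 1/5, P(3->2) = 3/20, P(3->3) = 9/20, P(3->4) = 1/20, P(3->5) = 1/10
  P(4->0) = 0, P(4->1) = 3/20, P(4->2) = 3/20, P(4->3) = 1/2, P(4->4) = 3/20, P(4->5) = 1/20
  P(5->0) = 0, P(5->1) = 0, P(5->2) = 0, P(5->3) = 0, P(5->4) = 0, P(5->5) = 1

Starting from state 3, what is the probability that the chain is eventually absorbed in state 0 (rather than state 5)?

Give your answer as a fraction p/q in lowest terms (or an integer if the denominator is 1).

Let a_i = P(absorbed in 0 | start in state i).
Boundary conditions: a_0 = 1, a_5 = 0.
For each transient state i, a_i = sum_j P(i->j) * a_j:
  a_1 = 2/5*a_0 + 3/20*a_1 + 1/10*a_2 + 1/10*a_3 + 1/5*a_4 + 1/20*a_5
  a_2 = 0*a_0 + 3/10*a_1 + 1/20*a_2 + 3/10*a_3 + 7/20*a_4 + 0*a_5
  a_3 = 1/20*a_0 + 1/5*a_1 + 3/20*a_2 + 9/20*a_3 + 1/20*a_4 + 1/10*a_5
  a_4 = 0*a_0 + 3/20*a_1 + 3/20*a_2 + 1/2*a_3 + 3/20*a_4 + 1/20*a_5

Substituting a_0 = 1 and a_5 = 0, rearrange to (I - Q) a = r where r[i] = P(i -> 0):
  [17/20, -1/10, -1/10, -1/5] . (a_1, a_2, a_3, a_4) = 2/5
  [-3/10, 19/20, -3/10, -7/20] . (a_1, a_2, a_3, a_4) = 0
  [-1/5, -3/20, 11/20, -1/20] . (a_1, a_2, a_3, a_4) = 1/20
  [-3/20, -3/20, -1/2, 17/20] . (a_1, a_2, a_3, a_4) = 0

Solving yields:
  a_1 = 5641/7433
  a_2 = 9665/14866
  a_3 = 4451/7433
  a_4 = 8933/14866

Starting state is 3, so the absorption probability is a_3 = 4451/7433.

Answer: 4451/7433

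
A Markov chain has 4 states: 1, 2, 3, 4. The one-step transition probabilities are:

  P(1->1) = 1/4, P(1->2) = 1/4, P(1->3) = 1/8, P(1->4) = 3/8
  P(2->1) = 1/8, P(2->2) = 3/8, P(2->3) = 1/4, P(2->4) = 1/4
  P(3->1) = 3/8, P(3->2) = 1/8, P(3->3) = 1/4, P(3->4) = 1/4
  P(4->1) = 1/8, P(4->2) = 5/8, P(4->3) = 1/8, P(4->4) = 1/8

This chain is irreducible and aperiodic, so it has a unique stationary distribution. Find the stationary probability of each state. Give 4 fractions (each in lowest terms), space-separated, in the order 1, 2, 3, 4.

The stationary distribution satisfies pi = pi * P, i.e.:
  pi_1 = 1/4*pi_1 + 1/8*pi_2 + 3/8*pi_3 + 1/8*pi_4
  pi_2 = 1/4*pi_1 + 3/8*pi_2 + 1/8*pi_3 + 5/8*pi_4
  pi_3 = 1/8*pi_1 + 1/4*pi_2 + 1/4*pi_3 + 1/8*pi_4
  pi_4 = 3/8*pi_1 + 1/4*pi_2 + 1/4*pi_3 + 1/8*pi_4
with normalization: pi_1 + pi_2 + pi_3 + pi_4 = 1.

Using the first 3 balance equations plus normalization, the linear system A*pi = b is:
  [-3/4, 1/8, 3/8, 1/8] . pi = 0
  [1/4, -5/8, 1/8, 5/8] . pi = 0
  [1/8, 1/4, -3/4, 1/8] . pi = 0
  [1, 1, 1, 1] . pi = 1

Solving yields:
  pi_1 = 26/131
  pi_2 = 95/262
  pi_3 = 51/262
  pi_4 = 32/131

Verification (pi * P):
  26/131*1/4 + 95/262*1/8 + 51/262*3/8 + 32/131*1/8 = 26/131 = pi_1  (ok)
  26/131*1/4 + 95/262*3/8 + 51/262*1/8 + 32/131*5/8 = 95/262 = pi_2  (ok)
  26/131*1/8 + 95/262*1/4 + 51/262*1/4 + 32/131*1/8 = 51/262 = pi_3  (ok)
  26/131*3/8 + 95/262*1/4 + 51/262*1/4 + 32/131*1/8 = 32/131 = pi_4  (ok)

Answer: 26/131 95/262 51/262 32/131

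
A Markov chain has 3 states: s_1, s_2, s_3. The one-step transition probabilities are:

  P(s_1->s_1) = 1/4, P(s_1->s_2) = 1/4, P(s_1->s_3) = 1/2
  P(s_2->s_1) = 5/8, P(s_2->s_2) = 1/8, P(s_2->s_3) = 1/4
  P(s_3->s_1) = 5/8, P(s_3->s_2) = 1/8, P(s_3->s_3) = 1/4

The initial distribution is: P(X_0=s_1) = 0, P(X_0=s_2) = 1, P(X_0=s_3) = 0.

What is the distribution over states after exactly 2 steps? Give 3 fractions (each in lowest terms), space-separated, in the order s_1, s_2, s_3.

Propagating the distribution step by step (d_{t+1} = d_t * P):
d_0 = (s_1=0, s_2=1, s_3=0)
  d_1[s_1] = 0*1/4 + 1*5/8 + 0*5/8 = 5/8
  d_1[s_2] = 0*1/4 + 1*1/8 + 0*1/8 = 1/8
  d_1[s_3] = 0*1/2 + 1*1/4 + 0*1/4 = 1/4
d_1 = (s_1=5/8, s_2=1/8, s_3=1/4)
  d_2[s_1] = 5/8*1/4 + 1/8*5/8 + 1/4*5/8 = 25/64
  d_2[s_2] = 5/8*1/4 + 1/8*1/8 + 1/4*1/8 = 13/64
  d_2[s_3] = 5/8*1/2 + 1/8*1/4 + 1/4*1/4 = 13/32
d_2 = (s_1=25/64, s_2=13/64, s_3=13/32)

Answer: 25/64 13/64 13/32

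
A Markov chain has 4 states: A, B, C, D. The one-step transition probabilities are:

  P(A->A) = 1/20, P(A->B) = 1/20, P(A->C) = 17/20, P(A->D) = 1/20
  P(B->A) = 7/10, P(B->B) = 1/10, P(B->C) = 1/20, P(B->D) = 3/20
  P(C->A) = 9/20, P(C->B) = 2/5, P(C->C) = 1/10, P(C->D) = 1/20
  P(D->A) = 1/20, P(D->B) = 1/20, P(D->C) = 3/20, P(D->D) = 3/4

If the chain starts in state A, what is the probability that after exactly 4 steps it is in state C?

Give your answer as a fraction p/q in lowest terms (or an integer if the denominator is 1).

Computing P^4 by repeated multiplication:
P^1 =
  A: [1/20, 1/20, 17/20, 1/20]
  B: [7/10, 1/10, 1/20, 3/20]
  C: [9/20, 2/5, 1/10, 1/20]
  D: [1/20, 1/20, 3/20, 3/4]
P^2 =
  A: [169/400, 7/20, 11/80, 9/100]
  B: [27/200, 29/400, 251/400, 33/200]
  C: [7/20, 21/200, 21/50, 1/8]
  D: [57/400, 21/200, 69/400, 29/50]
P^3 =
  A: [133/400, 37/320, 3231/8000, 37/250]
  B: [557/1600, 1093/4000, 1647/8000, 691/4000]
  C: [229/800, 809/4000, 727/2000, 37/250]
  D: [749/4000, 37/320, 369/1600, 933/2000]
P^4 =
  A: [45873/160000, 15771/80000, 56159/160000, 13213/80000]
  B: [24797/80000, 4343/32000, 56971/160000, 793/4000]
  C: [26149/80000, 14987/80000, 12479/40000, 6953/40000]
  D: [6957/32000, 273/2000, 41277/160000, 31049/80000]

(P^4)[A -> C] = 56159/160000

Answer: 56159/160000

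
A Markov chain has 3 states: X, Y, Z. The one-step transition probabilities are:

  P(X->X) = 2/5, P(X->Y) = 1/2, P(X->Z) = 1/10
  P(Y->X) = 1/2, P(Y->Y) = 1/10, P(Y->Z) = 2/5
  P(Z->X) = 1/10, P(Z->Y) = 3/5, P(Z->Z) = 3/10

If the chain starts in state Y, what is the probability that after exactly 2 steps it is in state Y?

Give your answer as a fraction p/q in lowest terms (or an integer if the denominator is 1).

Computing P^2 by repeated multiplication:
P^1 =
  X: [2/5, 1/2, 1/10]
  Y: [1/2, 1/10, 2/5]
  Z: [1/10, 3/5, 3/10]
P^2 =
  X: [21/50, 31/100, 27/100]
  Y: [29/100, 1/2, 21/100]
  Z: [37/100, 29/100, 17/50]

(P^2)[Y -> Y] = 1/2

Answer: 1/2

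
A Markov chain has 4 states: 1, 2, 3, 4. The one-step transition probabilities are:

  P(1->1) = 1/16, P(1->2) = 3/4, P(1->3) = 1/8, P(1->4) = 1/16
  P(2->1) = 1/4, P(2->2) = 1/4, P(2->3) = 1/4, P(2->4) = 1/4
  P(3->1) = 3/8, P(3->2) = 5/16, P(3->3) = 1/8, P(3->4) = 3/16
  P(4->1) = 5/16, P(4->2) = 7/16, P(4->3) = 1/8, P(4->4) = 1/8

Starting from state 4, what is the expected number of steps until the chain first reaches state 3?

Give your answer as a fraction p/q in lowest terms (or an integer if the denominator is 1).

Answer: 28/5

Derivation:
Let h_i = expected steps to first reach 3 from state i.
Boundary: h_3 = 0.
First-step equations for the other states:
  h_1 = 1 + 1/16*h_1 + 3/4*h_2 + 1/8*h_3 + 1/16*h_4
  h_2 = 1 + 1/4*h_1 + 1/4*h_2 + 1/4*h_3 + 1/4*h_4
  h_4 = 1 + 5/16*h_1 + 7/16*h_2 + 1/8*h_3 + 1/8*h_4

Substituting h_3 = 0 and rearranging gives the linear system (I - Q) h = 1:
  [15/16, -3/4, -1/16] . (h_1, h_2, h_4) = 1
  [-1/4, 3/4, -1/4] . (h_1, h_2, h_4) = 1
  [-5/16, -7/16, 7/8] . (h_1, h_2, h_4) = 1

Solving yields:
  h_1 = 60/11
  h_2 = 276/55
  h_4 = 28/5

Starting state is 4, so the expected hitting time is h_4 = 28/5.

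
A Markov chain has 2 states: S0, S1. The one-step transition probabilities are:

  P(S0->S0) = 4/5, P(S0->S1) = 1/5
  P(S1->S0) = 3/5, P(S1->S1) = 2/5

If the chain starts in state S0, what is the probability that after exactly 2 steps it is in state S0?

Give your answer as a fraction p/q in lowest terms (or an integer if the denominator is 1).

Answer: 19/25

Derivation:
Computing P^2 by repeated multiplication:
P^1 =
  S0: [4/5, 1/5]
  S1: [3/5, 2/5]
P^2 =
  S0: [19/25, 6/25]
  S1: [18/25, 7/25]

(P^2)[S0 -> S0] = 19/25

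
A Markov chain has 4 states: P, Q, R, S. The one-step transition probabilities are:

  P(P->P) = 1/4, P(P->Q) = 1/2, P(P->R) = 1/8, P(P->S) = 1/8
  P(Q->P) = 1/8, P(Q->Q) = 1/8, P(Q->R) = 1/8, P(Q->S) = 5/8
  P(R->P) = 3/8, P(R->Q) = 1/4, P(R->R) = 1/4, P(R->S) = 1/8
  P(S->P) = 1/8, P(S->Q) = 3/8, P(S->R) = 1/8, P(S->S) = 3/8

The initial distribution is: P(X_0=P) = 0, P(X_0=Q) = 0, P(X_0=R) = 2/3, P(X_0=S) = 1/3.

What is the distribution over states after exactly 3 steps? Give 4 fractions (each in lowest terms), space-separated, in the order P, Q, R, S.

Propagating the distribution step by step (d_{t+1} = d_t * P):
d_0 = (P=0, Q=0, R=2/3, S=1/3)
  d_1[P] = 0*1/4 + 0*1/8 + 2/3*3/8 + 1/3*1/8 = 7/24
  d_1[Q] = 0*1/2 + 0*1/8 + 2/3*1/4 + 1/3*3/8 = 7/24
  d_1[R] = 0*1/8 + 0*1/8 + 2/3*1/4 + 1/3*1/8 = 5/24
  d_1[S] = 0*1/8 + 0*5/8 + 2/3*1/8 + 1/3*3/8 = 5/24
d_1 = (P=7/24, Q=7/24, R=5/24, S=5/24)
  d_2[P] = 7/24*1/4 + 7/24*1/8 + 5/24*3/8 + 5/24*1/8 = 41/192
  d_2[Q] = 7/24*1/2 + 7/24*1/8 + 5/24*1/4 + 5/24*3/8 = 5/16
  d_2[R] = 7/24*1/8 + 7/24*1/8 + 5/24*1/4 + 5/24*1/8 = 29/192
  d_2[S] = 7/24*1/8 + 7/24*5/8 + 5/24*1/8 + 5/24*3/8 = 31/96
d_2 = (P=41/192, Q=5/16, R=29/192, S=31/96)
  d_3[P] = 41/192*1/4 + 5/16*1/8 + 29/192*3/8 + 31/96*1/8 = 97/512
  d_3[Q] = 41/192*1/2 + 5/16*1/8 + 29/192*1/4 + 31/96*3/8 = 39/128
  d_3[R] = 41/192*1/8 + 5/16*1/8 + 29/192*1/4 + 31/96*1/8 = 221/1536
  d_3[S] = 41/192*1/8 + 5/16*5/8 + 29/192*1/8 + 31/96*3/8 = 139/384
d_3 = (P=97/512, Q=39/128, R=221/1536, S=139/384)

Answer: 97/512 39/128 221/1536 139/384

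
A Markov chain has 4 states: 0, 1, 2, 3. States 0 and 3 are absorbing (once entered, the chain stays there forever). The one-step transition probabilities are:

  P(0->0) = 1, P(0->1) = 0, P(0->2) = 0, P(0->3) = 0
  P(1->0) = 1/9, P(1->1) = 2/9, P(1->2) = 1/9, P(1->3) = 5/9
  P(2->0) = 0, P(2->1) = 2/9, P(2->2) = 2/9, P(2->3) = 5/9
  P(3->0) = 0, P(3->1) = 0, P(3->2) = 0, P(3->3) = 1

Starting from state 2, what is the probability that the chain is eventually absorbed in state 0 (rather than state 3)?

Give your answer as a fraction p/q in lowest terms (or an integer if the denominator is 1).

Let a_i = P(absorbed in 0 | start in state i).
Boundary conditions: a_0 = 1, a_3 = 0.
For each transient state i, a_i = sum_j P(i->j) * a_j:
  a_1 = 1/9*a_0 + 2/9*a_1 + 1/9*a_2 + 5/9*a_3
  a_2 = 0*a_0 + 2/9*a_1 + 2/9*a_2 + 5/9*a_3

Substituting a_0 = 1 and a_3 = 0, rearrange to (I - Q) a = r where r[i] = P(i -> 0):
  [7/9, -1/9] . (a_1, a_2) = 1/9
  [-2/9, 7/9] . (a_1, a_2) = 0

Solving yields:
  a_1 = 7/47
  a_2 = 2/47

Starting state is 2, so the absorption probability is a_2 = 2/47.

Answer: 2/47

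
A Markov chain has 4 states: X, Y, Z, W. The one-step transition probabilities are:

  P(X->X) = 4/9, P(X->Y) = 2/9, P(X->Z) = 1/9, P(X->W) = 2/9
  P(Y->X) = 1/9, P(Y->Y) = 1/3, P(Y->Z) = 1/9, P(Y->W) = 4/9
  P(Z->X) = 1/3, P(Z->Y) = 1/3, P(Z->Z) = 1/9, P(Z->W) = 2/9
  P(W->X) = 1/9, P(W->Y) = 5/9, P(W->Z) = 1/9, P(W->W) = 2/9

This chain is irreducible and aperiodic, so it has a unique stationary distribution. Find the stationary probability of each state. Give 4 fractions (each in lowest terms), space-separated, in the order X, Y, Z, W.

Answer: 11/54 25/66 1/9 91/297

Derivation:
The stationary distribution satisfies pi = pi * P, i.e.:
  pi_X = 4/9*pi_X + 1/9*pi_Y + 1/3*pi_Z + 1/9*pi_W
  pi_Y = 2/9*pi_X + 1/3*pi_Y + 1/3*pi_Z + 5/9*pi_W
  pi_Z = 1/9*pi_X + 1/9*pi_Y + 1/9*pi_Z + 1/9*pi_W
  pi_W = 2/9*pi_X + 4/9*pi_Y + 2/9*pi_Z + 2/9*pi_W
with normalization: pi_X + pi_Y + pi_Z + pi_W = 1.

Using the first 3 balance equations plus normalization, the linear system A*pi = b is:
  [-5/9, 1/9, 1/3, 1/9] . pi = 0
  [2/9, -2/3, 1/3, 5/9] . pi = 0
  [1/9, 1/9, -8/9, 1/9] . pi = 0
  [1, 1, 1, 1] . pi = 1

Solving yields:
  pi_X = 11/54
  pi_Y = 25/66
  pi_Z = 1/9
  pi_W = 91/297

Verification (pi * P):
  11/54*4/9 + 25/66*1/9 + 1/9*1/3 + 91/297*1/9 = 11/54 = pi_X  (ok)
  11/54*2/9 + 25/66*1/3 + 1/9*1/3 + 91/297*5/9 = 25/66 = pi_Y  (ok)
  11/54*1/9 + 25/66*1/9 + 1/9*1/9 + 91/297*1/9 = 1/9 = pi_Z  (ok)
  11/54*2/9 + 25/66*4/9 + 1/9*2/9 + 91/297*2/9 = 91/297 = pi_W  (ok)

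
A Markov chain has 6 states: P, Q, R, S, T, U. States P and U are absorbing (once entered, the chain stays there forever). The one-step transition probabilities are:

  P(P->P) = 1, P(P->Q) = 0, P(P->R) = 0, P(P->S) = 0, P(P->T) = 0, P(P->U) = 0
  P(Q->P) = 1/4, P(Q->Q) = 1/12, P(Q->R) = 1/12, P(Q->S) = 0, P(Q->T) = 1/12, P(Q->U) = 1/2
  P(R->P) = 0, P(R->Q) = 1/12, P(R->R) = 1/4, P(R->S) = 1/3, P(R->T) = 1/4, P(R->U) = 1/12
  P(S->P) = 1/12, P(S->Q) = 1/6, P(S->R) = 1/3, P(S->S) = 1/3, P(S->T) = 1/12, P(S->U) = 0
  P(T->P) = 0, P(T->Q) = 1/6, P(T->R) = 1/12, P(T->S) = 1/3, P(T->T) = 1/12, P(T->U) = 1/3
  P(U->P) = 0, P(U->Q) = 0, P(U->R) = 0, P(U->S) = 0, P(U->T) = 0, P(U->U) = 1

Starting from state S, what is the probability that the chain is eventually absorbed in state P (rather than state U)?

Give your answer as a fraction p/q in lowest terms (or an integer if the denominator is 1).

Answer: 619/1692

Derivation:
Let a_i = P(absorbed in P | start in state i).
Boundary conditions: a_P = 1, a_U = 0.
For each transient state i, a_i = sum_j P(i->j) * a_j:
  a_Q = 1/4*a_P + 1/12*a_Q + 1/12*a_R + 0*a_S + 1/12*a_T + 1/2*a_U
  a_R = 0*a_P + 1/12*a_Q + 1/4*a_R + 1/3*a_S + 1/4*a_T + 1/12*a_U
  a_S = 1/12*a_P + 1/6*a_Q + 1/3*a_R + 1/3*a_S + 1/12*a_T + 0*a_U
  a_T = 0*a_P + 1/6*a_Q + 1/12*a_R + 1/3*a_S + 1/12*a_T + 1/3*a_U

Substituting a_P = 1 and a_U = 0, rearrange to (I - Q) a = r where r[i] = P(i -> P):
  [11/12, -1/12, 0, -1/12] . (a_Q, a_R, a_S, a_T) = 1/4
  [-1/12, 3/4, -1/3, -1/4] . (a_Q, a_R, a_S, a_T) = 0
  [-1/6, -1/3, 2/3, -1/12] . (a_Q, a_R, a_S, a_T) = 1/12
  [-1/6, -1/12, -1/3, 11/12] . (a_Q, a_R, a_S, a_T) = 0

Solving yields:
  a_Q = 134/423
  a_R = 38/141
  a_S = 619/1692
  a_T = 91/423

Starting state is S, so the absorption probability is a_S = 619/1692.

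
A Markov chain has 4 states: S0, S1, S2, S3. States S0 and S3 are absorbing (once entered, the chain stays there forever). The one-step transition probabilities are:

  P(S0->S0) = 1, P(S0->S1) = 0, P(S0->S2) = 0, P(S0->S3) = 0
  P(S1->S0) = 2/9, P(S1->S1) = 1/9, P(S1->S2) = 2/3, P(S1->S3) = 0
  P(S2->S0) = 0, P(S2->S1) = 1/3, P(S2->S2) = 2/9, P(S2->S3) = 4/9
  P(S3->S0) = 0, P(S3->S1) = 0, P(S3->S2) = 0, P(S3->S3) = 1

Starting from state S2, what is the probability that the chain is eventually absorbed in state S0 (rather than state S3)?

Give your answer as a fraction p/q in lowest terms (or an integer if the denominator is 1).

Answer: 3/19

Derivation:
Let a_i = P(absorbed in S0 | start in state i).
Boundary conditions: a_S0 = 1, a_S3 = 0.
For each transient state i, a_i = sum_j P(i->j) * a_j:
  a_S1 = 2/9*a_S0 + 1/9*a_S1 + 2/3*a_S2 + 0*a_S3
  a_S2 = 0*a_S0 + 1/3*a_S1 + 2/9*a_S2 + 4/9*a_S3

Substituting a_S0 = 1 and a_S3 = 0, rearrange to (I - Q) a = r where r[i] = P(i -> S0):
  [8/9, -2/3] . (a_S1, a_S2) = 2/9
  [-1/3, 7/9] . (a_S1, a_S2) = 0

Solving yields:
  a_S1 = 7/19
  a_S2 = 3/19

Starting state is S2, so the absorption probability is a_S2 = 3/19.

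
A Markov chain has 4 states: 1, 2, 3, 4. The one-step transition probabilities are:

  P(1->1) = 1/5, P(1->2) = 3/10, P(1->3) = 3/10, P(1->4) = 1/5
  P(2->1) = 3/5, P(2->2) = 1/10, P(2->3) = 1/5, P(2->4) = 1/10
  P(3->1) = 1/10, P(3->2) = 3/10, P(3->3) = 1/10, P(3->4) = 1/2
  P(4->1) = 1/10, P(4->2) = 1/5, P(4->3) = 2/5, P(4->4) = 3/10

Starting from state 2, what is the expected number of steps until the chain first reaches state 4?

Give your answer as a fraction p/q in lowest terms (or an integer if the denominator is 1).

Let h_i = expected steps to first reach 4 from state i.
Boundary: h_4 = 0.
First-step equations for the other states:
  h_1 = 1 + 1/5*h_1 + 3/10*h_2 + 3/10*h_3 + 1/5*h_4
  h_2 = 1 + 3/5*h_1 + 1/10*h_2 + 1/5*h_3 + 1/10*h_4
  h_3 = 1 + 1/10*h_1 + 3/10*h_2 + 1/10*h_3 + 1/2*h_4

Substituting h_4 = 0 and rearranging gives the linear system (I - Q) h = 1:
  [4/5, -3/10, -3/10] . (h_1, h_2, h_3) = 1
  [-3/5, 9/10, -1/5] . (h_1, h_2, h_3) = 1
  [-1/10, -3/10, 9/10] . (h_1, h_2, h_3) = 1

Solving yields:
  h_1 = 160/39
  h_2 = 530/117
  h_3 = 40/13

Starting state is 2, so the expected hitting time is h_2 = 530/117.

Answer: 530/117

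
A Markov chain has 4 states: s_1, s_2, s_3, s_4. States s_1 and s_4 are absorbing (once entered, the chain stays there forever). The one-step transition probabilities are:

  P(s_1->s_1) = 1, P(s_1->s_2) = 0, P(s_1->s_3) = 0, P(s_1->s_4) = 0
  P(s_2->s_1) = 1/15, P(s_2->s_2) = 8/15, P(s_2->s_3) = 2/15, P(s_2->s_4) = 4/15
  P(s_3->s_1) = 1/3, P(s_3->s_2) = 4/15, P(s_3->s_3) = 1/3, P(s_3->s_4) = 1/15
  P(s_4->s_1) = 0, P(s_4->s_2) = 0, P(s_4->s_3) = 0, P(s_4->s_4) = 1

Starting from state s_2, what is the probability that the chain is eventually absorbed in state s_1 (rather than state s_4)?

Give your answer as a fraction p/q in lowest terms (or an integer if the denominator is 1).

Let a_i = P(absorbed in s_1 | start in state i).
Boundary conditions: a_s_1 = 1, a_s_4 = 0.
For each transient state i, a_i = sum_j P(i->j) * a_j:
  a_s_2 = 1/15*a_s_1 + 8/15*a_s_2 + 2/15*a_s_3 + 4/15*a_s_4
  a_s_3 = 1/3*a_s_1 + 4/15*a_s_2 + 1/3*a_s_3 + 1/15*a_s_4

Substituting a_s_1 = 1 and a_s_4 = 0, rearrange to (I - Q) a = r where r[i] = P(i -> s_1):
  [7/15, -2/15] . (a_s_2, a_s_3) = 1/15
  [-4/15, 2/3] . (a_s_2, a_s_3) = 1/3

Solving yields:
  a_s_2 = 10/31
  a_s_3 = 39/62

Starting state is s_2, so the absorption probability is a_s_2 = 10/31.

Answer: 10/31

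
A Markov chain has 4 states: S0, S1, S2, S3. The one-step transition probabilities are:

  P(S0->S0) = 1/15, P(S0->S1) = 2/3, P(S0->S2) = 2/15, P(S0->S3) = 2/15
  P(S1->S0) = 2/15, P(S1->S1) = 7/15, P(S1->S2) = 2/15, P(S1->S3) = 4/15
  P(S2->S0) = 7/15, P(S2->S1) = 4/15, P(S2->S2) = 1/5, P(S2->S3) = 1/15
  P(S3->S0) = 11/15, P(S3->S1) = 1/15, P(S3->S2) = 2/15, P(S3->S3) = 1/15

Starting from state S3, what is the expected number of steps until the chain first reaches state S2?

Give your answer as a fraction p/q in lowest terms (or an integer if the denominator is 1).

Answer: 15/2

Derivation:
Let h_i = expected steps to first reach S2 from state i.
Boundary: h_S2 = 0.
First-step equations for the other states:
  h_S0 = 1 + 1/15*h_S0 + 2/3*h_S1 + 2/15*h_S2 + 2/15*h_S3
  h_S1 = 1 + 2/15*h_S0 + 7/15*h_S1 + 2/15*h_S2 + 4/15*h_S3
  h_S3 = 1 + 11/15*h_S0 + 1/15*h_S1 + 2/15*h_S2 + 1/15*h_S3

Substituting h_S2 = 0 and rearranging gives the linear system (I - Q) h = 1:
  [14/15, -2/3, -2/15] . (h_S0, h_S1, h_S3) = 1
  [-2/15, 8/15, -4/15] . (h_S0, h_S1, h_S3) = 1
  [-11/15, -1/15, 14/15] . (h_S0, h_S1, h_S3) = 1

Solving yields:
  h_S0 = 15/2
  h_S1 = 15/2
  h_S3 = 15/2

Starting state is S3, so the expected hitting time is h_S3 = 15/2.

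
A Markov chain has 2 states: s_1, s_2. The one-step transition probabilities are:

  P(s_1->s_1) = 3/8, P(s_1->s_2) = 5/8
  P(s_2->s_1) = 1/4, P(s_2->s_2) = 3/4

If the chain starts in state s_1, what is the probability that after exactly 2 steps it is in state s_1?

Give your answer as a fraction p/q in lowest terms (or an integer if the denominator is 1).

Computing P^2 by repeated multiplication:
P^1 =
  s_1: [3/8, 5/8]
  s_2: [1/4, 3/4]
P^2 =
  s_1: [19/64, 45/64]
  s_2: [9/32, 23/32]

(P^2)[s_1 -> s_1] = 19/64

Answer: 19/64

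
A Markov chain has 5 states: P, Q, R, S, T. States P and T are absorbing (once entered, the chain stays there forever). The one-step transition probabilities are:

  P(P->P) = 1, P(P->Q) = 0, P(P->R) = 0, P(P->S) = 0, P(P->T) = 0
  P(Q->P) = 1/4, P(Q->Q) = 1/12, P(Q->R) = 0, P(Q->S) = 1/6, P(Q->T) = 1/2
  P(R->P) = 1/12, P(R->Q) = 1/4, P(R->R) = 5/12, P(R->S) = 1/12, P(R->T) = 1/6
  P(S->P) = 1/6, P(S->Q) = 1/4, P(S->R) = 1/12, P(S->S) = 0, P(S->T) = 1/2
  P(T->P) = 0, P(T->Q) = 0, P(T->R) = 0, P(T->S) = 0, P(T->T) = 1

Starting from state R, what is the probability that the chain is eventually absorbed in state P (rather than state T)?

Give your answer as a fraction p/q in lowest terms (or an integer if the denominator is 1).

Answer: 277/865

Derivation:
Let a_i = P(absorbed in P | start in state i).
Boundary conditions: a_P = 1, a_T = 0.
For each transient state i, a_i = sum_j P(i->j) * a_j:
  a_Q = 1/4*a_P + 1/12*a_Q + 0*a_R + 1/6*a_S + 1/2*a_T
  a_R = 1/12*a_P + 1/4*a_Q + 5/12*a_R + 1/12*a_S + 1/6*a_T
  a_S = 1/6*a_P + 1/4*a_Q + 1/12*a_R + 0*a_S + 1/2*a_T

Substituting a_P = 1 and a_T = 0, rearrange to (I - Q) a = r where r[i] = P(i -> P):
  [11/12, 0, -1/6] . (a_Q, a_R, a_S) = 1/4
  [-1/4, 7/12, -1/12] . (a_Q, a_R, a_S) = 1/12
  [-1/4, -1/12, 1] . (a_Q, a_R, a_S) = 1/6

Solving yields:
  a_Q = 279/865
  a_R = 277/865
  a_S = 237/865

Starting state is R, so the absorption probability is a_R = 277/865.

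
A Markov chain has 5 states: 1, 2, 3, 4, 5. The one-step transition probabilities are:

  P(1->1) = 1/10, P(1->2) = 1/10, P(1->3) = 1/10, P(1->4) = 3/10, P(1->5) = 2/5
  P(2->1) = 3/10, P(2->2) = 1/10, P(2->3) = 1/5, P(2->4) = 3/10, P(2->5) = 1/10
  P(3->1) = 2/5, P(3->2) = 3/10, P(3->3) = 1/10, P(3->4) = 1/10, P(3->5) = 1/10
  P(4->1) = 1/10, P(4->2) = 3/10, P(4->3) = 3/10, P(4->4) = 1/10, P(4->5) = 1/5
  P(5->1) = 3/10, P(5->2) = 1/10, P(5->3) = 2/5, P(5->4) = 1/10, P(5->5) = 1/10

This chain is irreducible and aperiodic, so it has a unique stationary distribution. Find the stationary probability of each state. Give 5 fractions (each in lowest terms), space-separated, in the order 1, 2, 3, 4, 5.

Answer: 968/4083 487/2722 863/4083 748/4083 1547/8166

Derivation:
The stationary distribution satisfies pi = pi * P, i.e.:
  pi_1 = 1/10*pi_1 + 3/10*pi_2 + 2/5*pi_3 + 1/10*pi_4 + 3/10*pi_5
  pi_2 = 1/10*pi_1 + 1/10*pi_2 + 3/10*pi_3 + 3/10*pi_4 + 1/10*pi_5
  pi_3 = 1/10*pi_1 + 1/5*pi_2 + 1/10*pi_3 + 3/10*pi_4 + 2/5*pi_5
  pi_4 = 3/10*pi_1 + 3/10*pi_2 + 1/10*pi_3 + 1/10*pi_4 + 1/10*pi_5
  pi_5 = 2/5*pi_1 + 1/10*pi_2 + 1/10*pi_3 + 1/5*pi_4 + 1/10*pi_5
with normalization: pi_1 + pi_2 + pi_3 + pi_4 + pi_5 = 1.

Using the first 4 balance equations plus normalization, the linear system A*pi = b is:
  [-9/10, 3/10, 2/5, 1/10, 3/10] . pi = 0
  [1/10, -9/10, 3/10, 3/10, 1/10] . pi = 0
  [1/10, 1/5, -9/10, 3/10, 2/5] . pi = 0
  [3/10, 3/10, 1/10, -9/10, 1/10] . pi = 0
  [1, 1, 1, 1, 1] . pi = 1

Solving yields:
  pi_1 = 968/4083
  pi_2 = 487/2722
  pi_3 = 863/4083
  pi_4 = 748/4083
  pi_5 = 1547/8166

Verification (pi * P):
  968/4083*1/10 + 487/2722*3/10 + 863/4083*2/5 + 748/4083*1/10 + 1547/8166*3/10 = 968/4083 = pi_1  (ok)
  968/4083*1/10 + 487/2722*1/10 + 863/4083*3/10 + 748/4083*3/10 + 1547/8166*1/10 = 487/2722 = pi_2  (ok)
  968/4083*1/10 + 487/2722*1/5 + 863/4083*1/10 + 748/4083*3/10 + 1547/8166*2/5 = 863/4083 = pi_3  (ok)
  968/4083*3/10 + 487/2722*3/10 + 863/4083*1/10 + 748/4083*1/10 + 1547/8166*1/10 = 748/4083 = pi_4  (ok)
  968/4083*2/5 + 487/2722*1/10 + 863/4083*1/10 + 748/4083*1/5 + 1547/8166*1/10 = 1547/8166 = pi_5  (ok)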